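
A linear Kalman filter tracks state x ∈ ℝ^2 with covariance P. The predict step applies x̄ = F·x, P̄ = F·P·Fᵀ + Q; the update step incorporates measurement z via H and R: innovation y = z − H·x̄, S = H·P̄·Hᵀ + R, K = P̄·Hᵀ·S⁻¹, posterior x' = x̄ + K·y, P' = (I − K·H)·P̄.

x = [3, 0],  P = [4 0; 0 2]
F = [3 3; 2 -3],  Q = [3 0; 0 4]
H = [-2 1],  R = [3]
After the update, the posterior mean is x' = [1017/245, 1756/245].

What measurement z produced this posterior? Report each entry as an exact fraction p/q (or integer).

x̄ = F·x = [9, 6]
P̄ = F·P·Fᵀ + Q = [57 6; 6 38]
S = H·P̄·Hᵀ + R = [245]
K = P̄·Hᵀ·S⁻¹ = [-108/245; 26/245]
x' − x̄ = [-1188/245, 286/245] = K·y
y = (KᵀK)⁻¹·Kᵀ·(x' − x̄) = [11]
z = y + H·x̄ = [11] + [-12] = [-1]

z = [-1]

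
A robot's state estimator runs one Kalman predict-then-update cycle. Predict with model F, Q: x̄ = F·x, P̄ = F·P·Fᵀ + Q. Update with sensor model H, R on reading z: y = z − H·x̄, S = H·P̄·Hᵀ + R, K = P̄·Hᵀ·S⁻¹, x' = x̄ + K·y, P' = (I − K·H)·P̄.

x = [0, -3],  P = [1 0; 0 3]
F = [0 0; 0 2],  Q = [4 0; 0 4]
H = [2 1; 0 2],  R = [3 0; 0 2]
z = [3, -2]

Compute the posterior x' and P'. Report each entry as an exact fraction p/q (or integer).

x' = [1096/643, -674/643]
P' = [460/643 -128/643; -128/643 304/643]

x̄ = F·x = [0, -6]
P̄ = F·P·Fᵀ + Q = [4 0; 0 16]
y = z − H·x̄ = [9, 10]
S = H·P̄·Hᵀ + R = [35 32; 32 66]
K = P̄·Hᵀ·S⁻¹ = [264/643 -128/643; 16/643 304/643]
x' = x̄ + K·y = [1096/643, -674/643]
P' = (I − K·H)·P̄ = [460/643 -128/643; -128/643 304/643]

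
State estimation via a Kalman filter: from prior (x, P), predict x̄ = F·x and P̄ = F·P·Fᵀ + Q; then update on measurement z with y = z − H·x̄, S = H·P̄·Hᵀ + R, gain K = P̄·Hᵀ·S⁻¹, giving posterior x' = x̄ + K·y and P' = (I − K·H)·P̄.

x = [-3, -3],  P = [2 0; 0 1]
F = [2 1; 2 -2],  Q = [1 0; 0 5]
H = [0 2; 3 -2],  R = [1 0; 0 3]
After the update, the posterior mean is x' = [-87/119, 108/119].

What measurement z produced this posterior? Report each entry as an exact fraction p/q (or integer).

x̄ = F·x = [-9, 0]
P̄ = F·P·Fᵀ + Q = [10 6; 6 17]
S = H·P̄·Hᵀ + R = [69 -32; -32 89]
K = P̄·Hᵀ·S⁻¹ = [1644/5117 1626/5117; 2514/5117 -16/5117]
x' − x̄ = [984/119, 108/119] = K·y
y = (KᵀK)⁻¹·Kᵀ·(x' − x̄) = [2, 24]
z = y + H·x̄ = [2, 24] + [0, -27] = [2, -3]

z = [2, -3]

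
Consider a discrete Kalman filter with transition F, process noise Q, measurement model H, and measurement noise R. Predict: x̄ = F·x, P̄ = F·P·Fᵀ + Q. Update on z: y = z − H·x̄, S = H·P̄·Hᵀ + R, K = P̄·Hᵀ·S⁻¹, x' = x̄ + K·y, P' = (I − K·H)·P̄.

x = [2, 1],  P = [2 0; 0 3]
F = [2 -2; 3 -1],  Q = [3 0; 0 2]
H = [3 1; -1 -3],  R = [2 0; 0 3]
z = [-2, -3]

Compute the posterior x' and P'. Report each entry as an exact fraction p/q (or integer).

x̄ = F·x = [2, 5]
P̄ = F·P·Fᵀ + Q = [23 18; 18 23]
y = z − H·x̄ = [-13, 14]
S = H·P̄·Hᵀ + R = [340 -318; -318 341]
K = P̄·Hᵀ·S⁻¹ = [5181/14816 743/7408; -1409/14816 -2547/7408]
x' = x̄ + K·y = [-16917/14816, 21081/14816]
P' = (I − K·H)·P̄ = [4443/14816 -2967/14816; -2967/14816 6083/14816]

x' = [-16917/14816, 21081/14816]
P' = [4443/14816 -2967/14816; -2967/14816 6083/14816]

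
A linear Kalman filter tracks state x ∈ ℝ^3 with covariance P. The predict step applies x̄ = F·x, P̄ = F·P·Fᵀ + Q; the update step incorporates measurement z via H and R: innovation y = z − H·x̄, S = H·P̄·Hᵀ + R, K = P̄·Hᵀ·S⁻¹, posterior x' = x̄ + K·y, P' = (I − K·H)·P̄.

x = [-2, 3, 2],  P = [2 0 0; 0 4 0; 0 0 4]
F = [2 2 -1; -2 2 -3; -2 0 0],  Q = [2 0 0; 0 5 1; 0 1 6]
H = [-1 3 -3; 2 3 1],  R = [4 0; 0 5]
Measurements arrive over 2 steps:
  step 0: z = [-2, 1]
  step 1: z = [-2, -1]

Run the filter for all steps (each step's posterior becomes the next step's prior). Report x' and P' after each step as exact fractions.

step 0: x̄ = F·x = [0, 4, 4]
step 0: P̄ = F·P·Fᵀ + Q = [30 20 -8; 20 65 9; -8 9 14]
step 0: y = z − H·x̄ = [-2, -15]
step 0: S = H·P̄·Hᵀ + R = [415 545; 545 986]
step 0: K = P̄·Hᵀ·S⁻¹ = [-7796/112165 3410/22433; 12948/112165 4120/22433; -20527/112165 2838/22433]
step 0: x' = x̄ + K·y = [-240158/112165, 113764/112165, 276864/112165]
step 0: P' = (I − K·H)·P̄ = [1876334/112165 -763092/112165 -1378142/112165; -763092/112165 348021/112165 585121/112165; -1378142/112165 585121/112165 1071871/112165]
step 1: x̄ = F·x = [-529652/112165, -122748/112165, 480316/112165]
step 1: P̄ = F·P·Fᵀ + Q = [7260969/112165 -2066039/112165 -7209252/112165; -2066039/112165 1650664/112165 2401017/112165; -7209252/112165 2401017/112165 8178326/112165]
step 1: y = z − H·x̄ = [211042/22433, 835067/112165]
step 1: S = H·P̄·Hᵀ + R = [4418591/22433 1131921/22433; 1131921/22433 13415629/112165]
step 1: K = P̄·Hᵀ·S⁻¹ = [920784789/2356882798 -192638727/2356882798; -184650799/2356882798 643757177/2356882798; -629659578/1178441399 350211973/1178441399]
step 1: x' = x̄ + K·y = [-3901151111/2356882798, 476372801/2356882798, 1730055163/1178441399]
step 1: P' = (I − K·H)·P̄ = [87428119323/2356882798 -36362253197/2356882798 -33366336345/1178441399; -36362253197/2356882798 15894085037/2356882798 14130518584/1178441399; -33366336345/1178441399 14130518584/1178441399 26092176803/1178441399]

step 0: x' = [-240158/112165, 113764/112165, 276864/112165], P' = [1876334/112165 -763092/112165 -1378142/112165; -763092/112165 348021/112165 585121/112165; -1378142/112165 585121/112165 1071871/112165]
step 1: x' = [-3901151111/2356882798, 476372801/2356882798, 1730055163/1178441399], P' = [87428119323/2356882798 -36362253197/2356882798 -33366336345/1178441399; -36362253197/2356882798 15894085037/2356882798 14130518584/1178441399; -33366336345/1178441399 14130518584/1178441399 26092176803/1178441399]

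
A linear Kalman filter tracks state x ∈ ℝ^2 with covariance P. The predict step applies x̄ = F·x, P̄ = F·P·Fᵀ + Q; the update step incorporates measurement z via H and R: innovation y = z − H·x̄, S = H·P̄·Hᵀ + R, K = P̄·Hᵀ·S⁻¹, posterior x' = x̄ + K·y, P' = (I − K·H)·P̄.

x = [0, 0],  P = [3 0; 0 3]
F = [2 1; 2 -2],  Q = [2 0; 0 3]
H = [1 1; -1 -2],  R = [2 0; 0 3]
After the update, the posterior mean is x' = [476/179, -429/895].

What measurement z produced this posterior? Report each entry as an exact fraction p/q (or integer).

x̄ = F·x = [0, 0]
P̄ = F·P·Fᵀ + Q = [17 6; 6 27]
S = H·P̄·Hᵀ + R = [58 -89; -89 152]
K = P̄·Hᵀ·S⁻¹ = [183/179 73/179; -324/895 -543/895]
x' − x̄ = [476/179, -429/895] = K·y
y = (KᵀK)⁻¹·Kᵀ·(x' − x̄) = [3, -1]
z = y + H·x̄ = [3, -1] + [0, 0] = [3, -1]

z = [3, -1]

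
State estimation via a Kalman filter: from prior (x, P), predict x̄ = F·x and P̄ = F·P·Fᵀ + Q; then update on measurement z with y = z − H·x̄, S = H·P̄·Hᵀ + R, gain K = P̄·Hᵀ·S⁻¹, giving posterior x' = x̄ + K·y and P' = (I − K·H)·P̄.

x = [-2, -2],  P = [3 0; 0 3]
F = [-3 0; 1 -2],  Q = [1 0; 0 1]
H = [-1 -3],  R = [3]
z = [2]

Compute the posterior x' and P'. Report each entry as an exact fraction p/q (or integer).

x̄ = F·x = [6, 2]
P̄ = F·P·Fᵀ + Q = [28 -9; -9 16]
y = z − H·x̄ = [14]
S = H·P̄·Hᵀ + R = [121]
K = P̄·Hᵀ·S⁻¹ = [-1/121; -39/121]
x' = x̄ + K·y = [712/121, -304/121]
P' = (I − K·H)·P̄ = [3387/121 -1128/121; -1128/121 415/121]

x' = [712/121, -304/121]
P' = [3387/121 -1128/121; -1128/121 415/121]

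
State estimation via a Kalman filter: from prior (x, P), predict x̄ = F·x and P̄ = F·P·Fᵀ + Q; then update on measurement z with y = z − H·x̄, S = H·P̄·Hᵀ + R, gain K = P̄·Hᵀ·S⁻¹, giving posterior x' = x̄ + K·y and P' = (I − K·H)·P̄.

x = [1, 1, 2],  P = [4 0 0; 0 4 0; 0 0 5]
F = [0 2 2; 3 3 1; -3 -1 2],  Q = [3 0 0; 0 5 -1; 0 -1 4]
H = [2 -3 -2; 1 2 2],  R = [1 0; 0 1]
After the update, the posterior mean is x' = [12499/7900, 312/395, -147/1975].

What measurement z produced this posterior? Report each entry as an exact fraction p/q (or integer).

x̄ = F·x = [6, 8, 0]
P̄ = F·P·Fᵀ + Q = [39 34 12; 34 82 -39; 12 -39 64]
S = H·P̄·Hᵀ + R = [179 -222; -222 496]
K = P̄·Hᵀ·S⁻¹ = [2637/19750 12793/39500; -1148/1975 -36/1975; 5053/9875 3496/9875]
x' − x̄ = [-34901/7900, -2848/395, -147/1975] = K·y
y = (KᵀK)⁻¹·Kᵀ·(x' − x̄) = [13, -19]
z = y + H·x̄ = [13, -19] + [-12, 22] = [1, 3]

z = [1, 3]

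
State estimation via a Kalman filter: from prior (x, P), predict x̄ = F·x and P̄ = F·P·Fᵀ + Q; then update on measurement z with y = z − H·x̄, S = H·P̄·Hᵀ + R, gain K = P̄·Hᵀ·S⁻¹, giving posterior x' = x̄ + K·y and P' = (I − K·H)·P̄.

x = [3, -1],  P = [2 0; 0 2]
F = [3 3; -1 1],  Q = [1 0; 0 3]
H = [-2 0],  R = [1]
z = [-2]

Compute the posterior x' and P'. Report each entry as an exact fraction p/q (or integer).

x̄ = F·x = [6, -4]
P̄ = F·P·Fᵀ + Q = [37 0; 0 7]
y = z − H·x̄ = [10]
S = H·P̄·Hᵀ + R = [149]
K = P̄·Hᵀ·S⁻¹ = [-74/149; 0]
x' = x̄ + K·y = [154/149, -4]
P' = (I − K·H)·P̄ = [37/149 0; 0 7]

x' = [154/149, -4]
P' = [37/149 0; 0 7]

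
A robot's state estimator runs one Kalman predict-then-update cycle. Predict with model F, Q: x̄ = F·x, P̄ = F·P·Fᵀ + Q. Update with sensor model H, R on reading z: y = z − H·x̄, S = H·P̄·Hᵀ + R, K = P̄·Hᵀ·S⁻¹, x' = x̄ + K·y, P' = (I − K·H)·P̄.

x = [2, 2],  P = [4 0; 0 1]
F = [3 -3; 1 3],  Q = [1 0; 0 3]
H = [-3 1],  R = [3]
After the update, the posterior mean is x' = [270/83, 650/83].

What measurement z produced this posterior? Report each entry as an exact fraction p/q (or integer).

x̄ = F·x = [0, 8]
P̄ = F·P·Fᵀ + Q = [46 3; 3 16]
S = H·P̄·Hᵀ + R = [415]
K = P̄·Hᵀ·S⁻¹ = [-27/83; 7/415]
x' − x̄ = [270/83, -14/83] = K·y
y = (KᵀK)⁻¹·Kᵀ·(x' − x̄) = [-10]
z = y + H·x̄ = [-10] + [8] = [-2]

z = [-2]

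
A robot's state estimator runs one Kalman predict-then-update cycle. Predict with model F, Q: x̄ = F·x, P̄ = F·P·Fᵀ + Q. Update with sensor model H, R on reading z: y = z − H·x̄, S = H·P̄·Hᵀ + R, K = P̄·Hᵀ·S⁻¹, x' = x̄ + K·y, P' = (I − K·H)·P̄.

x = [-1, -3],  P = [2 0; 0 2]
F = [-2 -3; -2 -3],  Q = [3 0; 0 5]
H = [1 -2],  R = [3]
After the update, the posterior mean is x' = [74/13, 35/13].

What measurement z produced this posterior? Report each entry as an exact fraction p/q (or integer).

x̄ = F·x = [11, 11]
P̄ = F·P·Fᵀ + Q = [29 26; 26 31]
S = H·P̄·Hᵀ + R = [52]
K = P̄·Hᵀ·S⁻¹ = [-23/52; -9/13]
x' − x̄ = [-69/13, -108/13] = K·y
y = (KᵀK)⁻¹·Kᵀ·(x' − x̄) = [12]
z = y + H·x̄ = [12] + [-11] = [1]

z = [1]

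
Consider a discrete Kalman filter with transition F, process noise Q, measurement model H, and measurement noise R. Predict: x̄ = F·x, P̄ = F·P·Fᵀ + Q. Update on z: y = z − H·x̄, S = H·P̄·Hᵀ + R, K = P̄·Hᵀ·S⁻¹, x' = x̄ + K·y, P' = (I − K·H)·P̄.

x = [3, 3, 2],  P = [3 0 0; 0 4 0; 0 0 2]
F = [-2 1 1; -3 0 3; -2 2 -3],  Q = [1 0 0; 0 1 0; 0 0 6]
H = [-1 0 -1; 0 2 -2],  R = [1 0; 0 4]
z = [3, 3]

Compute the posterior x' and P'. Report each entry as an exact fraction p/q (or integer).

x' = [337/904, -433/226, -1543/452]
P' = [9053/8136 -745/2034 -2683/4068; -745/2034 1612/1017 911/1017; -2683/4068 911/1017 2429/2034]

x̄ = F·x = [-1, -3, -6]
P̄ = F·P·Fᵀ + Q = [19 24 14; 24 46 0; 14 0 52]
y = z − H·x̄ = [-4, -3]
S = H·P̄·Hᵀ + R = [100 84; 84 396]
K = P̄·Hᵀ·S⁻¹ = [-1229/2712 1193/8136; -359/678 701/2034; -725/1356 -607/4068]
x' = x̄ + K·y = [337/904, -433/226, -1543/452]
P' = (I − K·H)·P̄ = [9053/8136 -745/2034 -2683/4068; -745/2034 1612/1017 911/1017; -2683/4068 911/1017 2429/2034]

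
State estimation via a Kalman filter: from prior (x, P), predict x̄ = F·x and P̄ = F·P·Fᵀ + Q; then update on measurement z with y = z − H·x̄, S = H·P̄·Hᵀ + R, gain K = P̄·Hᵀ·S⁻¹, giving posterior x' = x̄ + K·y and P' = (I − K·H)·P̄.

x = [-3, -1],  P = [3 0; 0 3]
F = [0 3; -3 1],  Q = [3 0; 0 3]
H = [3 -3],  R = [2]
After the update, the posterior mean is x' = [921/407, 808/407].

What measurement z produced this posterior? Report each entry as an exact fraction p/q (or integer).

x̄ = F·x = [-3, 8]
P̄ = F·P·Fᵀ + Q = [30 9; 9 33]
S = H·P̄·Hᵀ + R = [407]
K = P̄·Hᵀ·S⁻¹ = [63/407; -72/407]
x' − x̄ = [2142/407, -2448/407] = K·y
y = (KᵀK)⁻¹·Kᵀ·(x' − x̄) = [34]
z = y + H·x̄ = [34] + [-33] = [1]

z = [1]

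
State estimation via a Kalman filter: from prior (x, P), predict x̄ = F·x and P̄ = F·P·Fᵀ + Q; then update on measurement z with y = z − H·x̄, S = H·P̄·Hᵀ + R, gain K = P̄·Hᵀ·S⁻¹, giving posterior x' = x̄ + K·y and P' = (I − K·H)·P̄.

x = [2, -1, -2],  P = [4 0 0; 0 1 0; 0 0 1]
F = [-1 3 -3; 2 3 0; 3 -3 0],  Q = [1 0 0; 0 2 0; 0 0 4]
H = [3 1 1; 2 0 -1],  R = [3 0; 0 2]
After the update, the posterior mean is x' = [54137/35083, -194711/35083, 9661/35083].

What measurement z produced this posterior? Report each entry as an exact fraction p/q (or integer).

z = [-1, 3]

x̄ = F·x = [1, 1, 9]
P̄ = F·P·Fᵀ + Q = [23 1 -21; 1 27 15; -21 15 49]
S = H·P̄·Hᵀ + R = [196 97; 97 227]
K = P̄·Hᵀ·S⁻¹ = [4624/35083 8379/35083; 11476/35083 -6913/35083; 9054/35083 -17933/35083]
x' − x̄ = [19054/35083, -229794/35083, -306086/35083] = K·y
y = (KᵀK)⁻¹·Kᵀ·(x' − x̄) = [-14, 10]
z = y + H·x̄ = [-14, 10] + [13, -7] = [-1, 3]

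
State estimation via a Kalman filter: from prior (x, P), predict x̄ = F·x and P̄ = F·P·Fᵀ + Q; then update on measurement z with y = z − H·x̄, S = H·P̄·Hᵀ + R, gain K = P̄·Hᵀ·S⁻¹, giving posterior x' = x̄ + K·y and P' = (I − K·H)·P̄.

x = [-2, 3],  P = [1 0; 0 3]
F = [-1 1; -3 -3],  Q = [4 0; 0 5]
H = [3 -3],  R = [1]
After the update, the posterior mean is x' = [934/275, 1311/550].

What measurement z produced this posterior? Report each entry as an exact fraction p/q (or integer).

z = [3]

x̄ = F·x = [5, -3]
P̄ = F·P·Fᵀ + Q = [8 -6; -6 41]
S = H·P̄·Hᵀ + R = [550]
K = P̄·Hᵀ·S⁻¹ = [21/275; -141/550]
x' − x̄ = [-441/275, 2961/550] = K·y
y = (KᵀK)⁻¹·Kᵀ·(x' − x̄) = [-21]
z = y + H·x̄ = [-21] + [24] = [3]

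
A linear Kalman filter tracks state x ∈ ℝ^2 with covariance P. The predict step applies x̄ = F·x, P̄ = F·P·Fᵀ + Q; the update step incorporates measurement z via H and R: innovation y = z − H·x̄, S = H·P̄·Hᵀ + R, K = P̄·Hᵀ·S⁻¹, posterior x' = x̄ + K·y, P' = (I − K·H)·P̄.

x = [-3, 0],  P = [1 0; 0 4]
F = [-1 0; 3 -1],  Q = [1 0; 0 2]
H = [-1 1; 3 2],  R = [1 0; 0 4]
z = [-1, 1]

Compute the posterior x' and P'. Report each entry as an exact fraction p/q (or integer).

x' = [509/663, -150/221]
P' = [176/663 -18/221; -18/221 111/221]

x̄ = F·x = [3, -9]
P̄ = F·P·Fᵀ + Q = [2 -3; -3 15]
y = z − H·x̄ = [11, 10]
S = H·P̄·Hᵀ + R = [24 21; 21 46]
K = P̄·Hᵀ·S⁻¹ = [-230/663 35/221; 129/221 42/221]
x' = x̄ + K·y = [509/663, -150/221]
P' = (I − K·H)·P̄ = [176/663 -18/221; -18/221 111/221]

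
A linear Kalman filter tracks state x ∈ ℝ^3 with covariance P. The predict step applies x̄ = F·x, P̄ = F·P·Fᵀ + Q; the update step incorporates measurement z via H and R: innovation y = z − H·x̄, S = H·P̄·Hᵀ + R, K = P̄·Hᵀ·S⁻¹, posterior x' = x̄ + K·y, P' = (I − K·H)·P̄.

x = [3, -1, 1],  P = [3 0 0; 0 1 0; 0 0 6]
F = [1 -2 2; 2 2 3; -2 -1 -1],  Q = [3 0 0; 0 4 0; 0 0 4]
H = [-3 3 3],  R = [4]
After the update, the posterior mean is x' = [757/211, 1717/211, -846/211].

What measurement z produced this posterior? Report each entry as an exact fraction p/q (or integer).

z = [2]

x̄ = F·x = [7, 7, -6]
P̄ = F·P·Fᵀ + Q = [34 38 -16; 38 74 -32; -16 -32 23]
S = H·P̄·Hᵀ + R = [211]
K = P̄·Hᵀ·S⁻¹ = [-36/211; 12/211; 21/211]
x' − x̄ = [-720/211, 240/211, 420/211] = K·y
y = (KᵀK)⁻¹·Kᵀ·(x' − x̄) = [20]
z = y + H·x̄ = [20] + [-18] = [2]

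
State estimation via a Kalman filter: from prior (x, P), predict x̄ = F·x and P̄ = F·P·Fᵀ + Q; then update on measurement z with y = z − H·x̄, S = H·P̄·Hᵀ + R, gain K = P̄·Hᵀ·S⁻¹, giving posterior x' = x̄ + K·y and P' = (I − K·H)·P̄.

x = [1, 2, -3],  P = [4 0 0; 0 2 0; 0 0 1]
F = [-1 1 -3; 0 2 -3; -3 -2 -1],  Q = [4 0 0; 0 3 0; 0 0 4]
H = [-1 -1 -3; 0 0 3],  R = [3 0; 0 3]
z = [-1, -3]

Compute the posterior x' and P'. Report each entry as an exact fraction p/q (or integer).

x̄ = F·x = [10, 13, -4]
P̄ = F·P·Fᵀ + Q = [19 13 11; 13 20 -5; 11 -5 49]
y = z − H·x̄ = [10, 9]
S = H·P̄·Hᵀ + R = [545 -459; -459 444]
K = P̄·Hᵀ·S⁻¹ = [-4571/10433 -3950/10433; -4959/10433 -5479/10433; -153/10433 3296/10433]
x' = x̄ + K·y = [23070/10433, 36728/10433, -13598/10433]
P' = (I − K·H)·P̄ = [31462/10433 -5899/10433 -3950/10433; -5899/10433 37213/10433 -5479/10433; -3950/10433 -5479/10433 3296/10433]

x' = [23070/10433, 36728/10433, -13598/10433]
P' = [31462/10433 -5899/10433 -3950/10433; -5899/10433 37213/10433 -5479/10433; -3950/10433 -5479/10433 3296/10433]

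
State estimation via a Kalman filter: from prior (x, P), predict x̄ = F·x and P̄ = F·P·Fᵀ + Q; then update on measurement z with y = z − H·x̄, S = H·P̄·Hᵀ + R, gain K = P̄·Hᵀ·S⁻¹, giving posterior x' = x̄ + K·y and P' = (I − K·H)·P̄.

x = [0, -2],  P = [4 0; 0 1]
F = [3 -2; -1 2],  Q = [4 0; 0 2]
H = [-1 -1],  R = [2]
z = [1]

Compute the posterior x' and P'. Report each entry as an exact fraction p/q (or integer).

x̄ = F·x = [4, -4]
P̄ = F·P·Fᵀ + Q = [44 -16; -16 10]
y = z − H·x̄ = [1]
S = H·P̄·Hᵀ + R = [24]
K = P̄·Hᵀ·S⁻¹ = [-7/6; 1/4]
x' = x̄ + K·y = [17/6, -15/4]
P' = (I − K·H)·P̄ = [34/3 -9; -9 17/2]

x' = [17/6, -15/4]
P' = [34/3 -9; -9 17/2]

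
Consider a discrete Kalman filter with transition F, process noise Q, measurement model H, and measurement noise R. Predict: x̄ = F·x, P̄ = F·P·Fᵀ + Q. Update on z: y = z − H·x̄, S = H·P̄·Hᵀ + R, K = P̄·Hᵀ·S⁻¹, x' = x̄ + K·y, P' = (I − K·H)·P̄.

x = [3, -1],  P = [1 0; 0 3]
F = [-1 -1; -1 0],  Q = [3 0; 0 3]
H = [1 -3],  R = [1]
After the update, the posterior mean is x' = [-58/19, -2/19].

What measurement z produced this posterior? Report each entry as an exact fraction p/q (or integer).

x̄ = F·x = [-2, -3]
P̄ = F·P·Fᵀ + Q = [7 1; 1 4]
S = H·P̄·Hᵀ + R = [38]
K = P̄·Hᵀ·S⁻¹ = [2/19; -11/38]
x' − x̄ = [-20/19, 55/19] = K·y
y = (KᵀK)⁻¹·Kᵀ·(x' − x̄) = [-10]
z = y + H·x̄ = [-10] + [7] = [-3]

z = [-3]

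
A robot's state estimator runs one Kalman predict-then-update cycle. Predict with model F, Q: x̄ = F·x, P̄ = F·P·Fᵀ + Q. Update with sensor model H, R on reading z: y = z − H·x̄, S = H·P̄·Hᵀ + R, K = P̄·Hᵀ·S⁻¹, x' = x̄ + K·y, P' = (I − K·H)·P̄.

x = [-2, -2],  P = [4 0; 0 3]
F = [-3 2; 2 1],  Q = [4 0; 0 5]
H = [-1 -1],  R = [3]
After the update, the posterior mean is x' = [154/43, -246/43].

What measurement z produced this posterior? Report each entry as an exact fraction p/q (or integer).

x̄ = F·x = [2, -6]
P̄ = F·P·Fᵀ + Q = [52 -18; -18 24]
S = H·P̄·Hᵀ + R = [43]
K = P̄·Hᵀ·S⁻¹ = [-34/43; -6/43]
x' − x̄ = [68/43, 12/43] = K·y
y = (KᵀK)⁻¹·Kᵀ·(x' − x̄) = [-2]
z = y + H·x̄ = [-2] + [4] = [2]

z = [2]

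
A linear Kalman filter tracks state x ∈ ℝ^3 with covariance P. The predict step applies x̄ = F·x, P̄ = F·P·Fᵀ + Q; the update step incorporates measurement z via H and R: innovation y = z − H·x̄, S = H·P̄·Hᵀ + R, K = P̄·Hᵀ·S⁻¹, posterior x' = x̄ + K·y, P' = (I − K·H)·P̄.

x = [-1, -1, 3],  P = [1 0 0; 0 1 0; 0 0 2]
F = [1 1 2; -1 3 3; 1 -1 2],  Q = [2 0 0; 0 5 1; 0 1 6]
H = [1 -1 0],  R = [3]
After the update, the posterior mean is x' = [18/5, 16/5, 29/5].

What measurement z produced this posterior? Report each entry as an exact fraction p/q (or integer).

z = [1]

x̄ = F·x = [4, 7, 6]
P̄ = F·P·Fᵀ + Q = [12 14 8; 14 33 9; 8 9 16]
S = H·P̄·Hᵀ + R = [20]
K = P̄·Hᵀ·S⁻¹ = [-1/10; -19/20; -1/20]
x' − x̄ = [-2/5, -19/5, -1/5] = K·y
y = (KᵀK)⁻¹·Kᵀ·(x' − x̄) = [4]
z = y + H·x̄ = [4] + [-3] = [1]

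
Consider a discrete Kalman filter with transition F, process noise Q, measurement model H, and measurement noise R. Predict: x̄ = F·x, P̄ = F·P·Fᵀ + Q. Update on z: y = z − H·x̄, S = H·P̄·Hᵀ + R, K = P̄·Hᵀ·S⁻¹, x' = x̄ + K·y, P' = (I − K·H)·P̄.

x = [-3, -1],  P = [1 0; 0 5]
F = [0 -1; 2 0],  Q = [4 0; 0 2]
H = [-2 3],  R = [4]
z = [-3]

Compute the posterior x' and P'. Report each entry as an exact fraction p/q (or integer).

x' = [-106/47, -129/47]
P' = [261/47 162/47; 162/47 120/47]

x̄ = F·x = [1, -6]
P̄ = F·P·Fᵀ + Q = [9 0; 0 6]
y = z − H·x̄ = [17]
S = H·P̄·Hᵀ + R = [94]
K = P̄·Hᵀ·S⁻¹ = [-9/47; 9/47]
x' = x̄ + K·y = [-106/47, -129/47]
P' = (I − K·H)·P̄ = [261/47 162/47; 162/47 120/47]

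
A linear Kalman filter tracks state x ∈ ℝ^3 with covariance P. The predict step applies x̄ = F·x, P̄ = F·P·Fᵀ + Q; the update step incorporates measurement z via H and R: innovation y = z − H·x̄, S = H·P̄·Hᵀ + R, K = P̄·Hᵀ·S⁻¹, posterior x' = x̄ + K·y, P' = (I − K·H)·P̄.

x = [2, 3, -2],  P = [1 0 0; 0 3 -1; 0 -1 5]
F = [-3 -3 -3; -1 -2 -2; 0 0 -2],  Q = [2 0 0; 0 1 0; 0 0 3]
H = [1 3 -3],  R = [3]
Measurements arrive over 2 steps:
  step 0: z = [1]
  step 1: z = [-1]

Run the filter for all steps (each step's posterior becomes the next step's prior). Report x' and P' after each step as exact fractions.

step 0: x' = [941/311, 1102/311, 1346/311], P' = [8115/311 4539/311 7134/311; 4539/311 3325/311 4769/311; 7134/311 4769/311 7144/311]
step 1: x' = [104371/821537, -869438/821537, -1102313/1643074], P' = [10283478/821537 3276228/821537 6269394/821537; 3276228/821537 3182360/821537 4039875/821537; 6269394/821537 4039875/821537 12047831/1643074]

step 0: x̄ = F·x = [-9, -4, 4]
step 0: P̄ = F·P·Fᵀ + Q = [65 39 24; 39 26 16; 24 16 23]
step 0: y = z − H·x̄ = [34]
step 0: S = H·P̄·Hᵀ + R = [311]
step 0: K = P̄·Hᵀ·S⁻¹ = [110/311; 69/311; 3/311]
step 0: x' = x̄ + K·y = [941/311, 1102/311, 1346/311]
step 0: P' = (I − K·H)·P̄ = [8115/311 4539/311 7134/311; 4539/311 3325/311 4769/311; 7134/311 4769/311 7144/311]
step 1: x̄ = F·x = [-10167/311, -5837/311, -2692/311]
step 1: P̄ = F·P·Fᵀ + Q = [463834/311 249444/311 114282/311; 249444/311 135146/311 61920/311; 114282/311 61920/311 29509/311]
step 1: y = z − H·x̄ = [19291/311]
step 1: S = H·P̄·Hᵀ + R = [1643074/311]
step 1: K = P̄·Hᵀ·S⁻¹ = [434660/821537; 234561/821537; 211515/1643074]
step 1: x' = x̄ + K·y = [104371/821537, -869438/821537, -1102313/1643074]
step 1: P' = (I − K·H)·P̄ = [10283478/821537 3276228/821537 6269394/821537; 3276228/821537 3182360/821537 4039875/821537; 6269394/821537 4039875/821537 12047831/1643074]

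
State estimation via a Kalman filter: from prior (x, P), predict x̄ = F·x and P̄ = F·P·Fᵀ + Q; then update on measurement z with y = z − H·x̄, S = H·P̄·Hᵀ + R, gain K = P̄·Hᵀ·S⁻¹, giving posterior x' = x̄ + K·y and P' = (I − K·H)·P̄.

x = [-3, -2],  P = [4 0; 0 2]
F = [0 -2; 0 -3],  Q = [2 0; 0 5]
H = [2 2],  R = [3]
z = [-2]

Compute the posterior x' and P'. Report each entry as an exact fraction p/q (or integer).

x̄ = F·x = [4, 6]
P̄ = F·P·Fᵀ + Q = [10 12; 12 23]
y = z − H·x̄ = [-22]
S = H·P̄·Hᵀ + R = [231]
K = P̄·Hᵀ·S⁻¹ = [4/21; 10/33]
x' = x̄ + K·y = [-4/21, -2/3]
P' = (I − K·H)·P̄ = [34/21 -4/3; -4/3 59/33]

x' = [-4/21, -2/3]
P' = [34/21 -4/3; -4/3 59/33]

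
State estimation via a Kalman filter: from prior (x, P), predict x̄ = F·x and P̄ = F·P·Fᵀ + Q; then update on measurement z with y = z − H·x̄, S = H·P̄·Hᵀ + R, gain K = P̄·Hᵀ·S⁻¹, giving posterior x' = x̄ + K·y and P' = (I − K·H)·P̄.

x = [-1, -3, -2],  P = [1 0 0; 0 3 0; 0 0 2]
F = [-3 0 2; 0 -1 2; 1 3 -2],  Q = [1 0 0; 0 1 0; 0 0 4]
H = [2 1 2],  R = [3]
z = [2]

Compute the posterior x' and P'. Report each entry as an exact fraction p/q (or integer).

x̄ = F·x = [-1, -1, -6]
P̄ = F·P·Fᵀ + Q = [18 8 -11; 8 12 -17; -11 -17 40]
y = z − H·x̄ = [17]
S = H·P̄·Hᵀ + R = [123]
K = P̄·Hᵀ·S⁻¹ = [22/123; -2/41; 1/3]
x' = x̄ + K·y = [251/123, -75/41, -1/3]
P' = (I − K·H)·P̄ = [1730/123 372/41 -55/3; 372/41 480/41 -15; -55/3 -15 79/3]

x' = [251/123, -75/41, -1/3]
P' = [1730/123 372/41 -55/3; 372/41 480/41 -15; -55/3 -15 79/3]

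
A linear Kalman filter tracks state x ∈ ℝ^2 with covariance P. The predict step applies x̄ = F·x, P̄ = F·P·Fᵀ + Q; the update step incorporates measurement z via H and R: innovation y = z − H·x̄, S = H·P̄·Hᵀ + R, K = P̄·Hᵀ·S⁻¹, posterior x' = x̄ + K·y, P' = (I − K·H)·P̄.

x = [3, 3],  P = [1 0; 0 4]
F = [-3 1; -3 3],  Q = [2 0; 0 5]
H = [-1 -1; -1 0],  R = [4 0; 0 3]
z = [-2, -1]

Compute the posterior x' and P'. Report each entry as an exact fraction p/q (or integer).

x̄ = F·x = [-6, 0]
P̄ = F·P·Fᵀ + Q = [15 21; 21 50]
y = z − H·x̄ = [-8, -7]
S = H·P̄·Hᵀ + R = [111 36; 36 18]
K = P̄·Hᵀ·S⁻¹ = [-2/13 -41/78; -29/39 25/78]
x' = x̄ + K·y = [-85/78, 289/78]
P' = (I − K·H)·P̄ = [41/26 -25/26; -25/26 307/78]

x' = [-85/78, 289/78]
P' = [41/26 -25/26; -25/26 307/78]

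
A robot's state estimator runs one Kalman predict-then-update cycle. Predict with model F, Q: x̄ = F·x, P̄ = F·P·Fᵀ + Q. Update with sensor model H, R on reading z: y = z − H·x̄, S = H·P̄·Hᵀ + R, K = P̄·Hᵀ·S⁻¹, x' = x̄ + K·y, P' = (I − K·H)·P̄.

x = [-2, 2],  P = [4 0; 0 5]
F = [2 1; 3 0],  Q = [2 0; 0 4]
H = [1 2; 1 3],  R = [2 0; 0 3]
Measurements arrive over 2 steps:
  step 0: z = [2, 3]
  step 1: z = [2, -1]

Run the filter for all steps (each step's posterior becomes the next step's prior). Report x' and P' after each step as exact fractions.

step 0: x̄ = F·x = [-2, -6]
step 0: P̄ = F·P·Fᵀ + Q = [23 24; 24 40]
step 0: y = z − H·x̄ = [16, 23]
step 0: S = H·P̄·Hᵀ + R = [281 383; 383 530]
step 0: K = P̄·Hᵀ·S⁻¹ = [5/9 -2/9; -32/2241 632/2241]
step 0: x' = x̄ + K·y = [16/9, 578/2241]
step 0: P' = (I − K·H)·P̄ = [14/3 -16/9; -16/9 1960/2241]
step 1: x̄ = F·x = [8546/2241, 16/3]
step 1: P̄ = F·P·Fᵀ + Q = [32338/2241 68/3; 68/3 46]
step 1: y = z − H·x̄ = [-27968/2241, -46643/2241]
step 1: S = H·P̄·Hᵀ + R = [652348/2241 904834/2241; 904834/2241 1271611/2241]
step 1: K = P̄·Hᵀ·S⁻¹ = [235051/803832 -25241/401916; 108683/1205748 132035/602874]
step 1: x' = x̄ + K·y = [197105/133972, -23441/66986]
step 1: P' = (I − K·H)·P̄ = [285533/133972 -155387/200958; -155387/200958 143711/301437]

step 0: x' = [16/9, 578/2241], P' = [14/3 -16/9; -16/9 1960/2241]
step 1: x' = [197105/133972, -23441/66986], P' = [285533/133972 -155387/200958; -155387/200958 143711/301437]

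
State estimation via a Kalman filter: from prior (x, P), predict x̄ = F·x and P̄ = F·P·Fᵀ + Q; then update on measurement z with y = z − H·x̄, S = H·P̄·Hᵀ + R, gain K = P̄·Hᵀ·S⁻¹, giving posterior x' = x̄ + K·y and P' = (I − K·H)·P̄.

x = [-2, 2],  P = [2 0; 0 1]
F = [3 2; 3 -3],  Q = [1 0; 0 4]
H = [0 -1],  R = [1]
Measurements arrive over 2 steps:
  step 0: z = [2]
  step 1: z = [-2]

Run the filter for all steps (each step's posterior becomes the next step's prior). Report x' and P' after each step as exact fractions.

step 0: x̄ = F·x = [-2, -12]
step 0: P̄ = F·P·Fᵀ + Q = [23 12; 12 31]
step 0: y = z − H·x̄ = [-10]
step 0: S = H·P̄·Hᵀ + R = [32]
step 0: K = P̄·Hᵀ·S⁻¹ = [-3/8; -31/32]
step 0: x' = x̄ + K·y = [7/4, -37/16]
step 0: P' = (I − K·H)·P̄ = [37/2 3/8; 3/8 31/32]
step 1: x̄ = F·x = [5/8, 195/16]
step 1: P̄ = F·P·Fᵀ + Q = [1407/8 2553/16; 2553/16 5519/32]
step 1: y = z − H·x̄ = [163/16]
step 1: S = H·P̄·Hᵀ + R = [5551/32]
step 1: K = P̄·Hᵀ·S⁻¹ = [-5106/5551; -5519/5551]
step 1: x' = x̄ + K·y = [-48548/5551, 11428/5551]
step 1: P' = (I − K·H)·P̄ = [161556/5551 5106/5551; 5106/5551 5519/5551]

step 0: x' = [7/4, -37/16], P' = [37/2 3/8; 3/8 31/32]
step 1: x' = [-48548/5551, 11428/5551], P' = [161556/5551 5106/5551; 5106/5551 5519/5551]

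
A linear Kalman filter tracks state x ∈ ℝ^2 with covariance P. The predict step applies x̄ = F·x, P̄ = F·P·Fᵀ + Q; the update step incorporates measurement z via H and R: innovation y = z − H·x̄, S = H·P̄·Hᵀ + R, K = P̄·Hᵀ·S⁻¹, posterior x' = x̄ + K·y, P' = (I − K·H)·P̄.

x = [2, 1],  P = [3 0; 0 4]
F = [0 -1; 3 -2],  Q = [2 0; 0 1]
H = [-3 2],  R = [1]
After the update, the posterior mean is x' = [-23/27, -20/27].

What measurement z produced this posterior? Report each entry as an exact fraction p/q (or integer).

x̄ = F·x = [-1, 4]
P̄ = F·P·Fᵀ + Q = [6 8; 8 44]
S = H·P̄·Hᵀ + R = [135]
K = P̄·Hᵀ·S⁻¹ = [-2/135; 64/135]
x' − x̄ = [4/27, -128/27] = K·y
y = (KᵀK)⁻¹·Kᵀ·(x' − x̄) = [-10]
z = y + H·x̄ = [-10] + [11] = [1]

z = [1]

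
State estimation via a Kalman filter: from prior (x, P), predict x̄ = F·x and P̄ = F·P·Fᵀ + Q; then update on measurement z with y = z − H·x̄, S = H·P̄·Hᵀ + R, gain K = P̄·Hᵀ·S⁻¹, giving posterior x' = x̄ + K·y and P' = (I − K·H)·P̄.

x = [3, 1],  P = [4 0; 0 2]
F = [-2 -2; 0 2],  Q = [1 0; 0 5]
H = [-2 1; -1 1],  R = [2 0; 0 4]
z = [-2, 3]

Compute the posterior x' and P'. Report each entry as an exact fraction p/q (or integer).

x̄ = F·x = [-8, 2]
P̄ = F·P·Fᵀ + Q = [25 -8; -8 13]
y = z − H·x̄ = [-20, -7]
S = H·P̄·Hᵀ + R = [147 87; 87 58]
K = P̄·Hᵀ·S⁻¹ = [-17/33 65/319; -5/33 188/319]
x' = x̄ + K·y = [839/957, 866/957]
P' = (I − K·H)·P̄ = [1766/957 2546/957; 2546/957 4802/957]

x' = [839/957, 866/957]
P' = [1766/957 2546/957; 2546/957 4802/957]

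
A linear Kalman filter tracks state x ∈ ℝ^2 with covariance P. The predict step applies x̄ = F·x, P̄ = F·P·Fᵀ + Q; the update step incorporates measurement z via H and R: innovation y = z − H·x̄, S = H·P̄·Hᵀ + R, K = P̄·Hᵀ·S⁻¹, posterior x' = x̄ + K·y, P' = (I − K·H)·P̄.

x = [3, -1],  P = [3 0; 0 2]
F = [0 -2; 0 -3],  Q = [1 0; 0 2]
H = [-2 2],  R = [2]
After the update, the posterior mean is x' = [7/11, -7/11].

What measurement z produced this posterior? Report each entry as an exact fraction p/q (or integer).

z = [-3]

x̄ = F·x = [2, 3]
P̄ = F·P·Fᵀ + Q = [9 12; 12 20]
S = H·P̄·Hᵀ + R = [22]
K = P̄·Hᵀ·S⁻¹ = [3/11; 8/11]
x' − x̄ = [-15/11, -40/11] = K·y
y = (KᵀK)⁻¹·Kᵀ·(x' − x̄) = [-5]
z = y + H·x̄ = [-5] + [2] = [-3]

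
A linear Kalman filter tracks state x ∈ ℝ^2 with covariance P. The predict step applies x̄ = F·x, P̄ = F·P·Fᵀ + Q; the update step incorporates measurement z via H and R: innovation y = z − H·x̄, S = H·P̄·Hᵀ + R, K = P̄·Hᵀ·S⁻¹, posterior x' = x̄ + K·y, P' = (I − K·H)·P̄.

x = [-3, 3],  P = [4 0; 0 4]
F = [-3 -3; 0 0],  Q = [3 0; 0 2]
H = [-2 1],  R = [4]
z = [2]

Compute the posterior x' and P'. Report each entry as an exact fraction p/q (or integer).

x' = [-50/51, 2/153]
P' = [25/17 50/51; 50/51 304/153]

x̄ = F·x = [0, 0]
P̄ = F·P·Fᵀ + Q = [75 0; 0 2]
y = z − H·x̄ = [2]
S = H·P̄·Hᵀ + R = [306]
K = P̄·Hᵀ·S⁻¹ = [-25/51; 1/153]
x' = x̄ + K·y = [-50/51, 2/153]
P' = (I − K·H)·P̄ = [25/17 50/51; 50/51 304/153]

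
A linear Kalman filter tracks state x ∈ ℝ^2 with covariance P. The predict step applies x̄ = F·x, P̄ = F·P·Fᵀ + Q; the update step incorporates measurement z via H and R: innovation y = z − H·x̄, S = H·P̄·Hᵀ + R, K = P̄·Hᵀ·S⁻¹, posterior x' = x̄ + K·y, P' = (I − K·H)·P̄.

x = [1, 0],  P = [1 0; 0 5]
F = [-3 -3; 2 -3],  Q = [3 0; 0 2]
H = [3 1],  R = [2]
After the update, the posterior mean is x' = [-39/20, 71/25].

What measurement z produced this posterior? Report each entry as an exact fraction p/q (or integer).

x̄ = F·x = [-3, 2]
P̄ = F·P·Fᵀ + Q = [57 39; 39 51]
S = H·P̄·Hᵀ + R = [800]
K = P̄·Hᵀ·S⁻¹ = [21/80; 21/100]
x' − x̄ = [21/20, 21/25] = K·y
y = (KᵀK)⁻¹·Kᵀ·(x' − x̄) = [4]
z = y + H·x̄ = [4] + [-7] = [-3]

z = [-3]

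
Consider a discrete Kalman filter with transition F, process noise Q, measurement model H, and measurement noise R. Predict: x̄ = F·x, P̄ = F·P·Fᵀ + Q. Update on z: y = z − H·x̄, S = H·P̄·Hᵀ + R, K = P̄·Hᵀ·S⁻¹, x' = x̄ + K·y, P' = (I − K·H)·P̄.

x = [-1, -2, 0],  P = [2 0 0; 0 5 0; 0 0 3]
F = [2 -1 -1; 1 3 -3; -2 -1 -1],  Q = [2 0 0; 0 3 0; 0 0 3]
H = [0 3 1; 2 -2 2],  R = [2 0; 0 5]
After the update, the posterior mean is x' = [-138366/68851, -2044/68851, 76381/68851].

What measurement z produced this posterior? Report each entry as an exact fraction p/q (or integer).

z = [1, -2]

x̄ = F·x = [0, -7, 4]
P̄ = F·P·Fᵀ + Q = [18 -2 0; -2 77 -10; 0 -10 19]
S = H·P̄·Hᵀ + R = [654 -476; -476 557]
K = P̄·Hᵀ·S⁻¹ = [7849/68851 11652/68851; 38369/137702 -5608/68851; 21481/137702 16348/68851]
x' − x̄ = [-138366/68851, 479913/68851, -199023/68851] = K·y
y = (KᵀK)⁻¹·Kᵀ·(x' − x̄) = [18, -24]
z = y + H·x̄ = [18, -24] + [-17, 22] = [1, -2]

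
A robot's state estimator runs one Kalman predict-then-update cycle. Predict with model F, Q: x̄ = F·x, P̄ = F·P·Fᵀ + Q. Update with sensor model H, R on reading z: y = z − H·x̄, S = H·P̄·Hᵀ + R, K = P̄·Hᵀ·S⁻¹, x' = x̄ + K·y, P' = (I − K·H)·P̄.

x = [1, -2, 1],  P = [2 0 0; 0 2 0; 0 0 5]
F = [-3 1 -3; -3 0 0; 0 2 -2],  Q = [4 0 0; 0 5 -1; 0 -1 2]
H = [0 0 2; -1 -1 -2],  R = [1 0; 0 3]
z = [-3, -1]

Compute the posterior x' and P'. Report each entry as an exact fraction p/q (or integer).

x' = [27518/11747, 14763/11747, -17112/11747]
P' = [53406/11747 -32299/11747 -1393/11747; -32299/11747 55592/11747 -4010/11747; -1393/11747 -4010/11747 2841/11747]

x̄ = F·x = [-8, -3, -6]
P̄ = F·P·Fᵀ + Q = [69 18 34; 18 23 -1; 34 -1 30]
y = z − H·x̄ = [9, -24]
S = H·P̄·Hᵀ + R = [121 -186; -186 383]
K = P̄·Hᵀ·S⁻¹ = [-2786/11747 -6107/11747; -8020/11747 -5091/11747; 5682/11747 -93/11747]
x' = x̄ + K·y = [27518/11747, 14763/11747, -17112/11747]
P' = (I − K·H)·P̄ = [53406/11747 -32299/11747 -1393/11747; -32299/11747 55592/11747 -4010/11747; -1393/11747 -4010/11747 2841/11747]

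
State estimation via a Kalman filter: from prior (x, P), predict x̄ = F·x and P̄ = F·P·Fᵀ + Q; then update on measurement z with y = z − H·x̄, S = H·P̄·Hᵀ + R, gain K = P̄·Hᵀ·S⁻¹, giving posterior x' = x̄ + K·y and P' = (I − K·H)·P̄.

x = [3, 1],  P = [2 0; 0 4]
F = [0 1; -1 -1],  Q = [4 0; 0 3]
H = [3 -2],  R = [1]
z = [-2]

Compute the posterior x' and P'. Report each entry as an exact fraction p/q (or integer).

x' = [-259/157, -238/157]
P' = [232/157 332/157; 332/157 513/157]

x̄ = F·x = [1, -4]
P̄ = F·P·Fᵀ + Q = [8 -4; -4 9]
y = z − H·x̄ = [-13]
S = H·P̄·Hᵀ + R = [157]
K = P̄·Hᵀ·S⁻¹ = [32/157; -30/157]
x' = x̄ + K·y = [-259/157, -238/157]
P' = (I − K·H)·P̄ = [232/157 332/157; 332/157 513/157]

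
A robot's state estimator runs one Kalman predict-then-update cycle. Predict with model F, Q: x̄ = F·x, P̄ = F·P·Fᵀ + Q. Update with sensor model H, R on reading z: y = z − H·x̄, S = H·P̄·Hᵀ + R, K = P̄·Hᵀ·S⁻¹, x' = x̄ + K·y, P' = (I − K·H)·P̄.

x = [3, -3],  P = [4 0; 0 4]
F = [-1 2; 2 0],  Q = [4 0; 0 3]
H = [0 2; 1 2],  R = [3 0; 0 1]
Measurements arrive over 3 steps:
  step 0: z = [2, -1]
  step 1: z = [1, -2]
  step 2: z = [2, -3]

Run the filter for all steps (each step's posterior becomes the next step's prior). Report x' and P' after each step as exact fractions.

step 0: x̄ = F·x = [-9, 6]
step 0: P̄ = F·P·Fᵀ + Q = [24 -8; -8 19]
step 0: y = z − H·x̄ = [-10, -4]
step 0: S = H·P̄·Hᵀ + R = [79 60; 60 69]
step 0: K = P̄·Hᵀ·S⁻¹ = [-528/617 1592/1851; 274/617 30/617]
step 0: x' = x̄ + K·y = [-7187/1851, 842/617]
step 0: P' = (I − K·H)·P̄ = [6344/1851 -792/617; -792/617 411/617]
step 1: x̄ = F·x = [12239/1851, -14374/1851]
step 1: P̄ = F·P·Fᵀ + Q = [28184/1851 -22192/1851; -22192/1851 30929/1851]
step 1: y = z − H·x̄ = [30599/1851, 4269/617]
step 1: S = H·P̄·Hᵀ + R = [129269/1851 26444/617; 26444/617 21661/617]
step 1: K = P̄·Hᵀ·S⁻¹ = [-863872/1138153 770888/1138153; 471602/1138153 118998/1138153]
step 1: x' = x̄ + K·y = [-1421395/1138153, -218938/1138153]
step 1: P' = (I − K·H)·P̄ = [3362504/1138153 -1295808/1138153; -1295808/1138153 707403/1138153]
step 2: x̄ = F·x = [983519/1138153, -2842790/1138153]
step 2: P̄ = F·P·Fᵀ + Q = [15927960/1138153 -11908240/1138153; -11908240/1138153 16864475/1138153]
step 2: y = z − H·x̄ = [7961886/1138153, 1287602/1138153]
step 2: S = H·P̄·Hᵀ + R = [70872359/1138153 43641420/1138153; 43641420/1138153 36891053/1138153]
step 2: K = P̄·Hᵀ·S⁻¹ = [-469487680/623802259 422005640/623802259; 256564550/623802259 65462130/623802259]
step 2: x' = x̄ + K·y = [-2267806443/623802259, 310756150/623802259]
step 2: P' = (I − K·H)·P̄ = [1830468680/623802259 -704231520/623802259; -704231520/623802259 384846825/623802259]

step 0: x' = [-7187/1851, 842/617], P' = [6344/1851 -792/617; -792/617 411/617]
step 1: x' = [-1421395/1138153, -218938/1138153], P' = [3362504/1138153 -1295808/1138153; -1295808/1138153 707403/1138153]
step 2: x' = [-2267806443/623802259, 310756150/623802259], P' = [1830468680/623802259 -704231520/623802259; -704231520/623802259 384846825/623802259]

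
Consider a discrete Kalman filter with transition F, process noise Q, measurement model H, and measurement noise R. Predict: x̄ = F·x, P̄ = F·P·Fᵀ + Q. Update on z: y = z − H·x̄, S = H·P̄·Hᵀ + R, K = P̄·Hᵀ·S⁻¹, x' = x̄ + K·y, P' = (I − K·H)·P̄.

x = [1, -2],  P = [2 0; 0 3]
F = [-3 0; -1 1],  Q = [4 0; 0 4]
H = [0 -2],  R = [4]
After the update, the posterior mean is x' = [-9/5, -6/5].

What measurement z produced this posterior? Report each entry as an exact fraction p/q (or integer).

x̄ = F·x = [-3, -3]
P̄ = F·P·Fᵀ + Q = [22 6; 6 9]
S = H·P̄·Hᵀ + R = [40]
K = P̄·Hᵀ·S⁻¹ = [-3/10; -9/20]
x' − x̄ = [6/5, 9/5] = K·y
y = (KᵀK)⁻¹·Kᵀ·(x' − x̄) = [-4]
z = y + H·x̄ = [-4] + [6] = [2]

z = [2]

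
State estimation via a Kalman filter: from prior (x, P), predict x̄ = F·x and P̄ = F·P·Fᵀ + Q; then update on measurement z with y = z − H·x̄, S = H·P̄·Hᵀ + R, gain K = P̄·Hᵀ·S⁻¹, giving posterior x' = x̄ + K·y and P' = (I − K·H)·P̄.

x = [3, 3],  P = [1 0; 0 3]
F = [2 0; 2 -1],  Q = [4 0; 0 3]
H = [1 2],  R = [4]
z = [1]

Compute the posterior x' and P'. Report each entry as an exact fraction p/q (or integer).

x̄ = F·x = [6, 3]
P̄ = F·P·Fᵀ + Q = [8 4; 4 10]
y = z − H·x̄ = [-11]
S = H·P̄·Hᵀ + R = [68]
K = P̄·Hᵀ·S⁻¹ = [4/17; 6/17]
x' = x̄ + K·y = [58/17, -15/17]
P' = (I − K·H)·P̄ = [72/17 -28/17; -28/17 26/17]

x' = [58/17, -15/17]
P' = [72/17 -28/17; -28/17 26/17]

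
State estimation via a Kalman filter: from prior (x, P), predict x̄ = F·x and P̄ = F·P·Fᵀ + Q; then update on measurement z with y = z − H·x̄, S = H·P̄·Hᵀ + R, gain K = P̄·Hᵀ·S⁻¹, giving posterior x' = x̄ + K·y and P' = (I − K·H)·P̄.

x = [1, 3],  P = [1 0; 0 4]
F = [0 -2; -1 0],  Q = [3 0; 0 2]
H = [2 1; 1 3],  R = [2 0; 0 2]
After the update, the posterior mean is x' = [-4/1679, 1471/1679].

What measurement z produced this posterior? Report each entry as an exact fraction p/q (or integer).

z = [1, 3]

x̄ = F·x = [-6, -1]
P̄ = F·P·Fᵀ + Q = [19 0; 0 3]
S = H·P̄·Hᵀ + R = [81 47; 47 48]
K = P̄·Hᵀ·S⁻¹ = [931/1679 -247/1679; -279/1679 588/1679]
x' − x̄ = [10070/1679, 3150/1679] = K·y
y = (KᵀK)⁻¹·Kᵀ·(x' − x̄) = [14, 12]
z = y + H·x̄ = [14, 12] + [-13, -9] = [1, 3]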